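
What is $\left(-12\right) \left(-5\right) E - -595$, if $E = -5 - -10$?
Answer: $895$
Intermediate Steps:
$E = 5$ ($E = -5 + 10 = 5$)
$\left(-12\right) \left(-5\right) E - -595 = \left(-12\right) \left(-5\right) 5 - -595 = 60 \cdot 5 + 595 = 300 + 595 = 895$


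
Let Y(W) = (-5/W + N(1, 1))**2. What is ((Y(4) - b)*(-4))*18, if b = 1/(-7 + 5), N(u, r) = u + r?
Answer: -153/2 ≈ -76.500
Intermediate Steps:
N(u, r) = r + u
b = -1/2 (b = 1/(-2) = -1/2 ≈ -0.50000)
Y(W) = (2 - 5/W)**2 (Y(W) = (-5/W + (1 + 1))**2 = (-5/W + 2)**2 = (2 - 5/W)**2)
((Y(4) - b)*(-4))*18 = (((-5 + 2*4)**2/4**2 - 1*(-1/2))*(-4))*18 = (((-5 + 8)**2/16 + 1/2)*(-4))*18 = (((1/16)*3**2 + 1/2)*(-4))*18 = (((1/16)*9 + 1/2)*(-4))*18 = ((9/16 + 1/2)*(-4))*18 = ((17/16)*(-4))*18 = -17/4*18 = -153/2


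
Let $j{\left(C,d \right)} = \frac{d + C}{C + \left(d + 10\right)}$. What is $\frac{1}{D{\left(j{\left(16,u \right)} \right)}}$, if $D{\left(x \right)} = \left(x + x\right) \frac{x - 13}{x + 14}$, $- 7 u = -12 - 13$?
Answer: $- \frac{628245}{699796} \approx -0.89775$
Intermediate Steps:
$u = \frac{25}{7}$ ($u = - \frac{-12 - 13}{7} = \left(- \frac{1}{7}\right) \left(-25\right) = \frac{25}{7} \approx 3.5714$)
$j{\left(C,d \right)} = \frac{C + d}{10 + C + d}$ ($j{\left(C,d \right)} = \frac{C + d}{C + \left(10 + d\right)} = \frac{C + d}{10 + C + d}$)
$D{\left(x \right)} = \frac{2 x \left(-13 + x\right)}{14 + x}$ ($D{\left(x \right)} = 2 x \frac{-13 + x}{14 + x} = \frac{2 x \left(-13 + x\right)}{14 + x}$)
$\frac{1}{D{\left(j{\left(16,u \right)} \right)}} = \frac{1}{2 \frac{16 + \frac{25}{7}}{10 + 16 + \frac{25}{7}} \frac{1}{14 + \frac{16 + \frac{25}{7}}{10 + 16 + \frac{25}{7}}} \left(-13 + \frac{16 + \frac{25}{7}}{10 + 16 + \frac{25}{7}}\right)} = \frac{1}{2 \frac{1}{\frac{207}{7}} \cdot \frac{137}{7} \frac{1}{14 + \frac{1}{\frac{207}{7}} \cdot \frac{137}{7}} \left(-13 + \frac{1}{\frac{207}{7}} \cdot \frac{137}{7}\right)} = \frac{1}{2 \cdot \frac{7}{207} \cdot \frac{137}{7} \frac{1}{14 + \frac{7}{207} \cdot \frac{137}{7}} \left(-13 + \frac{7}{207} \cdot \frac{137}{7}\right)} = \frac{1}{2 \cdot \frac{137}{207} \frac{1}{14 + \frac{137}{207}} \left(-13 + \frac{137}{207}\right)} = \frac{1}{2 \cdot \frac{137}{207} \frac{1}{\frac{3035}{207}} \left(- \frac{2554}{207}\right)} = \frac{1}{2 \cdot \frac{137}{207} \cdot \frac{207}{3035} \left(- \frac{2554}{207}\right)} = \frac{1}{- \frac{699796}{628245}} = - \frac{628245}{699796}$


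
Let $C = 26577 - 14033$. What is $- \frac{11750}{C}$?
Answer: $- \frac{5875}{6272} \approx -0.9367$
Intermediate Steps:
$C = 12544$ ($C = 26577 - 14033 = 12544$)
$- \frac{11750}{C} = - \frac{11750}{12544} = \left(-11750\right) \frac{1}{12544} = - \frac{5875}{6272}$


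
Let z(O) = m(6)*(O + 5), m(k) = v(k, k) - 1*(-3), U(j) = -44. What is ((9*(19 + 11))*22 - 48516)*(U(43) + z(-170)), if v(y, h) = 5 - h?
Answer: 15923424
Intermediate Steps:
m(k) = 8 - k (m(k) = (5 - k) - 1*(-3) = (5 - k) + 3 = 8 - k)
z(O) = 10 + 2*O (z(O) = (8 - 1*6)*(O + 5) = (8 - 6)*(5 + O) = 2*(5 + O) = 10 + 2*O)
((9*(19 + 11))*22 - 48516)*(U(43) + z(-170)) = ((9*(19 + 11))*22 - 48516)*(-44 + (10 + 2*(-170))) = ((9*30)*22 - 48516)*(-44 + (10 - 340)) = (270*22 - 48516)*(-44 - 330) = (5940 - 48516)*(-374) = -42576*(-374) = 15923424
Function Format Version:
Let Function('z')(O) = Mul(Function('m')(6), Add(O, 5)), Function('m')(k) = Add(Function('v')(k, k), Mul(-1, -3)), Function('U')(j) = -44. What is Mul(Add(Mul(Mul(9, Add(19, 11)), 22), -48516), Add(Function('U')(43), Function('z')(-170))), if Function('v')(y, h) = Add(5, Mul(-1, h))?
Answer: 15923424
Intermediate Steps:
Function('m')(k) = Add(8, Mul(-1, k)) (Function('m')(k) = Add(Add(5, Mul(-1, k)), Mul(-1, -3)) = Add(Add(5, Mul(-1, k)), 3) = Add(8, Mul(-1, k)))
Function('z')(O) = Add(10, Mul(2, O)) (Function('z')(O) = Mul(Add(8, Mul(-1, 6)), Add(O, 5)) = Mul(Add(8, -6), Add(5, O)) = Mul(2, Add(5, O)) = Add(10, Mul(2, O)))
Mul(Add(Mul(Mul(9, Add(19, 11)), 22), -48516), Add(Function('U')(43), Function('z')(-170))) = Mul(Add(Mul(Mul(9, Add(19, 11)), 22), -48516), Add(-44, Add(10, Mul(2, -170)))) = Mul(Add(Mul(Mul(9, 30), 22), -48516), Add(-44, Add(10, -340))) = Mul(Add(Mul(270, 22), -48516), Add(-44, -330)) = Mul(Add(5940, -48516), -374) = Mul(-42576, -374) = 15923424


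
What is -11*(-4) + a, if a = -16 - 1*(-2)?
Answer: 30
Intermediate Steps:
a = -14 (a = -16 + 2 = -14)
-11*(-4) + a = -11*(-4) - 14 = 44 - 14 = 30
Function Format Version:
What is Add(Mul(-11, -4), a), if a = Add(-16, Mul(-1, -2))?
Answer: 30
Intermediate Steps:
a = -14 (a = Add(-16, 2) = -14)
Add(Mul(-11, -4), a) = Add(Mul(-11, -4), -14) = Add(44, -14) = 30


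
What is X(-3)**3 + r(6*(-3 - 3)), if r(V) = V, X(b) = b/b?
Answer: -35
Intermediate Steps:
X(b) = 1
X(-3)**3 + r(6*(-3 - 3)) = 1**3 + 6*(-3 - 3) = 1 + 6*(-6) = 1 - 36 = -35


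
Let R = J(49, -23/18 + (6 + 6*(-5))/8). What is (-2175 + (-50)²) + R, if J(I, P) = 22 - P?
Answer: 6323/18 ≈ 351.28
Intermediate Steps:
R = 473/18 (R = 22 - (-23/18 + (6 + 6*(-5))/8) = 22 - (-23*1/18 + (6 - 30)*(⅛)) = 22 - (-23/18 - 24*⅛) = 22 - (-23/18 - 3) = 22 - 1*(-77/18) = 22 + 77/18 = 473/18 ≈ 26.278)
(-2175 + (-50)²) + R = (-2175 + (-50)²) + 473/18 = (-2175 + 2500) + 473/18 = 325 + 473/18 = 6323/18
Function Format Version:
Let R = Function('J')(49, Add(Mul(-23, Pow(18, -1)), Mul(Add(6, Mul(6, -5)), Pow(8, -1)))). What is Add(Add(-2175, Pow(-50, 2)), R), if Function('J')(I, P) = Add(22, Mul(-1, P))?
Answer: Rational(6323, 18) ≈ 351.28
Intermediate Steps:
R = Rational(473, 18) (R = Add(22, Mul(-1, Add(Mul(-23, Pow(18, -1)), Mul(Add(6, Mul(6, -5)), Pow(8, -1))))) = Add(22, Mul(-1, Add(Mul(-23, Rational(1, 18)), Mul(Add(6, -30), Rational(1, 8))))) = Add(22, Mul(-1, Add(Rational(-23, 18), Mul(-24, Rational(1, 8))))) = Add(22, Mul(-1, Add(Rational(-23, 18), -3))) = Add(22, Mul(-1, Rational(-77, 18))) = Add(22, Rational(77, 18)) = Rational(473, 18) ≈ 26.278)
Add(Add(-2175, Pow(-50, 2)), R) = Add(Add(-2175, Pow(-50, 2)), Rational(473, 18)) = Add(Add(-2175, 2500), Rational(473, 18)) = Add(325, Rational(473, 18)) = Rational(6323, 18)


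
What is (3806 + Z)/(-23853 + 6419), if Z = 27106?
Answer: -672/379 ≈ -1.7731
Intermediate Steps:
(3806 + Z)/(-23853 + 6419) = (3806 + 27106)/(-23853 + 6419) = 30912/(-17434) = 30912*(-1/17434) = -672/379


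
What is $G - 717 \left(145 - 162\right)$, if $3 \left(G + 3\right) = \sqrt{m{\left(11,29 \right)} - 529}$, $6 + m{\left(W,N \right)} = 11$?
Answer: $12186 + \frac{2 i \sqrt{131}}{3} \approx 12186.0 + 7.6303 i$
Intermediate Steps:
$m{\left(W,N \right)} = 5$ ($m{\left(W,N \right)} = -6 + 11 = 5$)
$G = -3 + \frac{2 i \sqrt{131}}{3}$ ($G = -3 + \frac{\sqrt{5 - 529}}{3} = -3 + \frac{\sqrt{-524}}{3} = -3 + \frac{2 i \sqrt{131}}{3} \approx -3.0 + 7.6303 i$)
$G - 717 \left(145 - 162\right) = \left(-3 + \frac{2 i \sqrt{131}}{3}\right) - 717 \left(145 - 162\right) = \left(-3 + \frac{2 i \sqrt{131}}{3}\right) - -12189 = \left(-3 + \frac{2 i \sqrt{131}}{3}\right) + 12189 = 12186 + \frac{2 i \sqrt{131}}{3}$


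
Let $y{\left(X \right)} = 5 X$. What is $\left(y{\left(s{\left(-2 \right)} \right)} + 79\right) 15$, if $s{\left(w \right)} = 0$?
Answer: $1185$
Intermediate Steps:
$\left(y{\left(s{\left(-2 \right)} \right)} + 79\right) 15 = \left(5 \cdot 0 + 79\right) 15 = \left(0 + 79\right) 15 = 79 \cdot 15 = 1185$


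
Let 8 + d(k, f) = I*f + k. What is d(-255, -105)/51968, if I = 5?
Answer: -197/12992 ≈ -0.015163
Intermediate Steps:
d(k, f) = -8 + k + 5*f (d(k, f) = -8 + (5*f + k) = -8 + (k + 5*f) = -8 + k + 5*f)
d(-255, -105)/51968 = (-8 - 255 + 5*(-105))/51968 = (-8 - 255 - 525)*(1/51968) = -788*1/51968 = -197/12992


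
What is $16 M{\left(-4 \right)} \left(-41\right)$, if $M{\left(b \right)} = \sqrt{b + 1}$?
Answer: $- 656 i \sqrt{3} \approx - 1136.2 i$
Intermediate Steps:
$M{\left(b \right)} = \sqrt{1 + b}$
$16 M{\left(-4 \right)} \left(-41\right) = 16 \sqrt{1 - 4} \left(-41\right) = 16 \sqrt{-3} \left(-41\right) = 16 i \sqrt{3} \left(-41\right) = - 656 i \sqrt{3}$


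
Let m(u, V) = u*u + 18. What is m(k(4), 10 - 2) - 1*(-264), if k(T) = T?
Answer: 298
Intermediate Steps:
m(u, V) = 18 + u² (m(u, V) = u² + 18 = 18 + u²)
m(k(4), 10 - 2) - 1*(-264) = (18 + 4²) - 1*(-264) = (18 + 16) + 264 = 34 + 264 = 298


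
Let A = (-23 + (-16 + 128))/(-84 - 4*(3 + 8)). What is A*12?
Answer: -267/32 ≈ -8.3438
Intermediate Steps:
A = -89/128 (A = (-23 + 112)/(-84 - 4*11) = 89/(-84 - 44) = 89/(-128) = 89*(-1/128) = -89/128 ≈ -0.69531)
A*12 = -89/128*12 = -267/32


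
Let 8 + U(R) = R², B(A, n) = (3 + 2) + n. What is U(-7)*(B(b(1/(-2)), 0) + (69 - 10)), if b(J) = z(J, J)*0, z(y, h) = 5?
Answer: 2624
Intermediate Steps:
b(J) = 0 (b(J) = 5*0 = 0)
B(A, n) = 5 + n
U(R) = -8 + R²
U(-7)*(B(b(1/(-2)), 0) + (69 - 10)) = (-8 + (-7)²)*((5 + 0) + (69 - 10)) = (-8 + 49)*(5 + 59) = 41*64 = 2624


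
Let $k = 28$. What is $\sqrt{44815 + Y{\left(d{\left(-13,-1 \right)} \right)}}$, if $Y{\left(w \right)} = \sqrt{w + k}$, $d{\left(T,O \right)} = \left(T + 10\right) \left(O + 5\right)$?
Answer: $\sqrt{44819} \approx 211.71$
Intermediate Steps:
$d{\left(T,O \right)} = \left(5 + O\right) \left(10 + T\right)$ ($d{\left(T,O \right)} = \left(10 + T\right) \left(5 + O\right) = \left(5 + O\right) \left(10 + T\right)$)
$Y{\left(w \right)} = \sqrt{28 + w}$ ($Y{\left(w \right)} = \sqrt{w + 28} = \sqrt{28 + w}$)
$\sqrt{44815 + Y{\left(d{\left(-13,-1 \right)} \right)}} = \sqrt{44815 + \sqrt{28 + \left(50 + 5 \left(-13\right) + 10 \left(-1\right) - -13\right)}} = \sqrt{44815 + \sqrt{28 + \left(50 - 65 - 10 + 13\right)}} = \sqrt{44815 + \sqrt{28 - 12}} = \sqrt{44815 + \sqrt{16}} = \sqrt{44815 + 4} = \sqrt{44819}$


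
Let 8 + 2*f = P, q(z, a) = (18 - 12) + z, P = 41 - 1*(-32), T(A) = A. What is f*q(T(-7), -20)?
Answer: -65/2 ≈ -32.500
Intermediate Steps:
P = 73 (P = 41 + 32 = 73)
q(z, a) = 6 + z
f = 65/2 (f = -4 + (½)*73 = -4 + 73/2 = 65/2 ≈ 32.500)
f*q(T(-7), -20) = 65*(6 - 7)/2 = (65/2)*(-1) = -65/2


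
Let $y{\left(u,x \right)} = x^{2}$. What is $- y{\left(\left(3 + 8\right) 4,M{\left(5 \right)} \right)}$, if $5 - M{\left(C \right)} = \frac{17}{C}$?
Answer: $- \frac{64}{25} \approx -2.56$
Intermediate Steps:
$M{\left(C \right)} = 5 - \frac{17}{C}$
$- y{\left(\left(3 + 8\right) 4,M{\left(5 \right)} \right)} = - \left(5 - \frac{17}{5}\right)^{2} = - \left(\frac{8}{5}\right)^{2} = \left(-1\right) \frac{64}{25} = - \frac{64}{25}$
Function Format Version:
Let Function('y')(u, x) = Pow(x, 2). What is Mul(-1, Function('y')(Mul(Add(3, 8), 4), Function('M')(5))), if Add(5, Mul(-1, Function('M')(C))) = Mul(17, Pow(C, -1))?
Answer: Rational(-64, 25) ≈ -2.5600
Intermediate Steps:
Function('M')(C) = Add(5, Mul(-17, Pow(C, -1))) (Function('M')(C) = Add(5, Mul(-1, Mul(17, Pow(C, -1)))) = Add(5, Mul(-17, Pow(C, -1))))
Mul(-1, Function('y')(Mul(Add(3, 8), 4), Function('M')(5))) = Mul(-1, Pow(Add(5, Mul(-17, Pow(5, -1))), 2)) = Mul(-1, Pow(Add(5, Mul(-17, Rational(1, 5))), 2)) = Mul(-1, Pow(Add(5, Rational(-17, 5)), 2)) = Mul(-1, Pow(Rational(8, 5), 2)) = Mul(-1, Rational(64, 25)) = Rational(-64, 25)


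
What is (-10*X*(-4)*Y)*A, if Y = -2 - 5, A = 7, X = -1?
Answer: 1960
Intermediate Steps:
Y = -7
(-10*X*(-4)*Y)*A = -10*(-1*(-4))*(-7)*7 = -40*(-7)*7 = -10*(-28)*7 = 280*7 = 1960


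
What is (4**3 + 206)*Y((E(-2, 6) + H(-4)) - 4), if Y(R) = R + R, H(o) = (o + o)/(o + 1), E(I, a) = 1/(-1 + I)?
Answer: -900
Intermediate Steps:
H(o) = 2*o/(1 + o) (H(o) = (2*o)/(1 + o) = 2*o/(1 + o))
Y(R) = 2*R
(4**3 + 206)*Y((E(-2, 6) + H(-4)) - 4) = (4**3 + 206)*(2*((1/(-1 - 2) + 2*(-4)/(1 - 4)) - 4)) = (64 + 206)*(2*((1/(-3) + 2*(-4)/(-3)) - 4)) = 270*(2*((-1/3 + 2*(-4)*(-1/3)) - 4)) = 270*(2*((-1/3 + 8/3) - 4)) = 270*(2*(7/3 - 4)) = 270*(2*(-5/3)) = 270*(-10/3) = -900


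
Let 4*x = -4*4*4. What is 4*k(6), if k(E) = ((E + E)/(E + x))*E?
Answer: -144/5 ≈ -28.800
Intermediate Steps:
x = -16 (x = (-4*4*4)/4 = (-16*4)/4 = (¼)*(-64) = -16)
k(E) = 2*E²/(-16 + E) (k(E) = ((E + E)/(E - 16))*E = ((2*E)/(-16 + E))*E = (2*E/(-16 + E))*E = 2*E²/(-16 + E))
4*k(6) = 4*(2*6²/(-16 + 6)) = 4*(2*36/(-10)) = 4*(2*36*(-⅒)) = 4*(-36/5) = -144/5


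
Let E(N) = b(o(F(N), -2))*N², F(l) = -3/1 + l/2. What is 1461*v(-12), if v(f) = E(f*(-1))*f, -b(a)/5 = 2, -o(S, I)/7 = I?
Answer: 25246080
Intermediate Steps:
F(l) = -3 + l/2 (F(l) = -3*1 + l*(½) = -3 + l/2)
o(S, I) = -7*I
b(a) = -10 (b(a) = -5*2 = -10)
E(N) = -10*N²
v(f) = -10*f³ (v(f) = (-10*f²)*f = -10*f³)
1461*v(-12) = 1461*(-10*(-12)³) = 1461*(-10*(-1728)) = 1461*17280 = 25246080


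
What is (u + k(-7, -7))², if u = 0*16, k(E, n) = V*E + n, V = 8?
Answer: 3969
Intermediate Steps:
k(E, n) = n + 8*E (k(E, n) = 8*E + n = n + 8*E)
u = 0
(u + k(-7, -7))² = (0 + (-7 + 8*(-7)))² = (0 + (-7 - 56))² = (0 - 63)² = (-63)² = 3969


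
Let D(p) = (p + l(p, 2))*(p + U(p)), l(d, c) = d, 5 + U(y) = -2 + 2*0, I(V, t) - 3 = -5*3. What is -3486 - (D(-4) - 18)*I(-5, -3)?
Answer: -2646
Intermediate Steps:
I(V, t) = -12 (I(V, t) = 3 - 5*3 = 3 - 15 = -12)
U(y) = -7 (U(y) = -5 + (-2 + 2*0) = -5 + (-2 + 0) = -5 - 2 = -7)
D(p) = 2*p*(-7 + p) (D(p) = (p + p)*(p - 7) = (2*p)*(-7 + p) = 2*p*(-7 + p))
-3486 - (D(-4) - 18)*I(-5, -3) = -3486 - (2*(-4)*(-7 - 4) - 18)*(-12) = -3486 - (2*(-4)*(-11) - 18)*(-12) = -3486 - (88 - 18)*(-12) = -3486 - 70*(-12) = -3486 - 1*(-840) = -3486 + 840 = -2646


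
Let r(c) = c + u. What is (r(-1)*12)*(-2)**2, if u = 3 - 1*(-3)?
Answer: 240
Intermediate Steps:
u = 6 (u = 3 + 3 = 6)
r(c) = 6 + c (r(c) = c + 6 = 6 + c)
(r(-1)*12)*(-2)**2 = ((6 - 1)*12)*(-2)**2 = (5*12)*4 = 60*4 = 240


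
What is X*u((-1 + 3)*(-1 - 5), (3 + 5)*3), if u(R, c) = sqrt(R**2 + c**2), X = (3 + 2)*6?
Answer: 360*sqrt(5) ≈ 804.98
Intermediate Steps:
X = 30 (X = 5*6 = 30)
X*u((-1 + 3)*(-1 - 5), (3 + 5)*3) = 30*sqrt(((-1 + 3)*(-1 - 5))**2 + ((3 + 5)*3)**2) = 30*sqrt((2*(-6))**2 + (8*3)**2) = 30*sqrt((-12)**2 + 24**2) = 30*sqrt(144 + 576) = 30*sqrt(720) = 30*(12*sqrt(5)) = 360*sqrt(5)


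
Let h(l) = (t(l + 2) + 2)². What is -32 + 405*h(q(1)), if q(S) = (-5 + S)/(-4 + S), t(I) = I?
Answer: 11488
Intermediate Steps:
q(S) = (-5 + S)/(-4 + S)
h(l) = (4 + l)² (h(l) = ((l + 2) + 2)² = ((2 + l) + 2)² = (4 + l)²)
-32 + 405*h(q(1)) = -32 + 405*(4 + (-5 + 1)/(-4 + 1))² = -32 + 405*(4 - 4/(-3))² = -32 + 405*(4 - ⅓*(-4))² = -32 + 405*(4 + 4/3)² = -32 + 405*(16/3)² = -32 + 405*(256/9) = -32 + 11520 = 11488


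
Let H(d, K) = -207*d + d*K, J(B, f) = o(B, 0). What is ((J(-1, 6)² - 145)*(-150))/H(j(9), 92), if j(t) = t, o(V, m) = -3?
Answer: -1360/69 ≈ -19.710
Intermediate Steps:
J(B, f) = -3
H(d, K) = -207*d + K*d
((J(-1, 6)² - 145)*(-150))/H(j(9), 92) = (((-3)² - 145)*(-150))/((9*(-207 + 92))) = ((9 - 145)*(-150))/((9*(-115))) = -136*(-150)/(-1035) = 20400*(-1/1035) = -1360/69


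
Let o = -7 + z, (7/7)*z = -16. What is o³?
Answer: -12167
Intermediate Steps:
z = -16
o = -23 (o = -7 - 16 = -23)
o³ = (-23)³ = -12167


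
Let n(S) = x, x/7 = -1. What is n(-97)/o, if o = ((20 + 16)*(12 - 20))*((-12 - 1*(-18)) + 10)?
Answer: 7/4608 ≈ 0.0015191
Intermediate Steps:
x = -7 (x = 7*(-1) = -7)
o = -4608 (o = (36*(-8))*((-12 + 18) + 10) = -288*(6 + 10) = -288*16 = -4608)
n(S) = -7
n(-97)/o = -7/(-4608) = -7*(-1/4608) = 7/4608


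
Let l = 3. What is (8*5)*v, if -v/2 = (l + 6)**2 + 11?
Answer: -7360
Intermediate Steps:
v = -184 (v = -2*((3 + 6)**2 + 11) = -2*(9**2 + 11) = -2*(81 + 11) = -2*92 = -184)
(8*5)*v = (8*5)*(-184) = 40*(-184) = -7360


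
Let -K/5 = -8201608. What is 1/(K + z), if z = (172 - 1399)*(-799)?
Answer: 1/41988413 ≈ 2.3816e-8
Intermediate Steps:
z = 980373 (z = -1227*(-799) = 980373)
K = 41008040 (K = -5*(-8201608) = 41008040)
1/(K + z) = 1/(41008040 + 980373) = 1/41988413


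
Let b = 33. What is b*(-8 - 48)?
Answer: -1848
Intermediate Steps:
b*(-8 - 48) = 33*(-8 - 48) = 33*(-56) = -1848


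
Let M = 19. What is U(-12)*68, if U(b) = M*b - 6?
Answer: -15912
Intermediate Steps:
U(b) = -6 + 19*b (U(b) = 19*b - 6 = -6 + 19*b)
U(-12)*68 = (-6 + 19*(-12))*68 = (-6 - 228)*68 = -234*68 = -15912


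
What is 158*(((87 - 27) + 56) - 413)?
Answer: -46926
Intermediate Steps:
158*(((87 - 27) + 56) - 413) = 158*((60 + 56) - 413) = 158*(116 - 413) = 158*(-297) = -46926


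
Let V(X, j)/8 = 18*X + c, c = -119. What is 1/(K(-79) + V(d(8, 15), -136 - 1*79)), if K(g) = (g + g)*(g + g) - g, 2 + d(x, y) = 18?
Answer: 1/26395 ≈ 3.7886e-5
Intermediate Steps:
d(x, y) = 16 (d(x, y) = -2 + 18 = 16)
V(X, j) = -952 + 144*X (V(X, j) = 8*(18*X - 119) = 8*(-119 + 18*X) = -952 + 144*X)
K(g) = -g + 4*g² (K(g) = (2*g)*(2*g) - g = 4*g² - g = -g + 4*g²)
1/(K(-79) + V(d(8, 15), -136 - 1*79)) = 1/(-79*(-1 + 4*(-79)) + (-952 + 144*16)) = 1/(-79*(-1 - 316) + (-952 + 2304)) = 1/(-79*(-317) + 1352) = 1/(25043 + 1352) = 1/26395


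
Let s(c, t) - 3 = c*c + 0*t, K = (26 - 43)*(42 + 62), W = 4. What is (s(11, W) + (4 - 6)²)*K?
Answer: -226304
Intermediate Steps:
K = -1768 (K = -17*104 = -1768)
s(c, t) = 3 + c² (s(c, t) = 3 + (c*c + 0*t) = 3 + (c² + 0) = 3 + c²)
(s(11, W) + (4 - 6)²)*K = ((3 + 11²) + (4 - 6)²)*(-1768) = ((3 + 121) + (-2)²)*(-1768) = (124 + 4)*(-1768) = 128*(-1768) = -226304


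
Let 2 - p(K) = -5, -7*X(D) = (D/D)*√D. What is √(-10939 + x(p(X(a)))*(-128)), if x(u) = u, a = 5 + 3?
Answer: 3*I*√1315 ≈ 108.79*I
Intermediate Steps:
a = 8
X(D) = -√D/7 (X(D) = -D/D*√D/7 = -√D/7)
p(K) = 7 (p(K) = 2 - 1*(-5) = 2 + 5 = 7)
√(-10939 + x(p(X(a)))*(-128)) = √(-10939 + 7*(-128)) = √(-10939 - 896) = √(-11835) = 3*I*√1315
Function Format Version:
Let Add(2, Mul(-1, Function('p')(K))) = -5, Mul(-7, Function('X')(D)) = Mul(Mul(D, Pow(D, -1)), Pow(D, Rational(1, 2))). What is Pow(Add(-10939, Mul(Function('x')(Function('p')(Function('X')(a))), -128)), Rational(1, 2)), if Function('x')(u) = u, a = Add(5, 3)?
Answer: Mul(3, I, Pow(1315, Rational(1, 2))) ≈ Mul(108.79, I)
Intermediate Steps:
a = 8
Function('X')(D) = Mul(Rational(-1, 7), Pow(D, Rational(1, 2))) (Function('X')(D) = Mul(Rational(-1, 7), Mul(Mul(D, Pow(D, -1)), Pow(D, Rational(1, 2)))) = Mul(Rational(-1, 7), Mul(1, Pow(D, Rational(1, 2)))) = Mul(Rational(-1, 7), Pow(D, Rational(1, 2))))
Function('p')(K) = 7 (Function('p')(K) = Add(2, Mul(-1, -5)) = Add(2, 5) = 7)
Pow(Add(-10939, Mul(Function('x')(Function('p')(Function('X')(a))), -128)), Rational(1, 2)) = Pow(Add(-10939, Mul(7, -128)), Rational(1, 2)) = Pow(Add(-10939, -896), Rational(1, 2)) = Pow(-11835, Rational(1, 2)) = Mul(3, I, Pow(1315, Rational(1, 2)))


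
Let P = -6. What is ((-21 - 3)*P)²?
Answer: 20736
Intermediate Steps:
((-21 - 3)*P)² = ((-21 - 3)*(-6))² = (-24*(-6))² = 144² = 20736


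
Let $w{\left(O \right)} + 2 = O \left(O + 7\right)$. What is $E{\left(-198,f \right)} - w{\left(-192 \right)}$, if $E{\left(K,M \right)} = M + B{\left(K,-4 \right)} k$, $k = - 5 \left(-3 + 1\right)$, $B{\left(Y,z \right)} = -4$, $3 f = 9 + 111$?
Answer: $-35518$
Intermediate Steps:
$f = 40$ ($f = \frac{9 + 111}{3} = \frac{1}{3} \cdot 120 = 40$)
$k = 10$ ($k = \left(-5\right) \left(-2\right) = 10$)
$E{\left(K,M \right)} = -40 + M$ ($E{\left(K,M \right)} = M - 40 = -40 + M$)
$w{\left(O \right)} = -2 + O \left(7 + O\right)$ ($w{\left(O \right)} = -2 + O \left(O + 7\right) = -2 + O \left(7 + O\right)$)
$E{\left(-198,f \right)} - w{\left(-192 \right)} = \left(-40 + 40\right) - \left(-2 + \left(-192\right)^{2} + 7 \left(-192\right)\right) = 0 - \left(-2 + 36864 - 1344\right) = 0 - 35518 = -35518$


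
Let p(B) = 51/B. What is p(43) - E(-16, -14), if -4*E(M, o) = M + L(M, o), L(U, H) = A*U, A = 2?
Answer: -465/43 ≈ -10.814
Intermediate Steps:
L(U, H) = 2*U
E(M, o) = -3*M/4 (E(M, o) = -(M + 2*M)/4 = -3*M/4)
p(43) - E(-16, -14) = 51/43 - (-3)*(-16)/4 = 51*(1/43) - 1*12 = 51/43 - 12 = -465/43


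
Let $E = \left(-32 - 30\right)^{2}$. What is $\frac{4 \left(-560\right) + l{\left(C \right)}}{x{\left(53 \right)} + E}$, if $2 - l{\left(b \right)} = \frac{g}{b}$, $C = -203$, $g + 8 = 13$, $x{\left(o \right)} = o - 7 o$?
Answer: $- \frac{454309}{715778} \approx -0.63471$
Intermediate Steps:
$x{\left(o \right)} = - 6 o$
$g = 5$ ($g = -8 + 13 = 5$)
$E = 3844$ ($E = \left(-62\right)^{2} = 3844$)
$l{\left(b \right)} = 2 - \frac{5}{b}$
$\frac{4 \left(-560\right) + l{\left(C \right)}}{x{\left(53 \right)} + E} = \frac{4 \left(-560\right) + \left(2 - \frac{5}{-203}\right)}{\left(-6\right) 53 + 3844} = \frac{-2240 + \left(2 - - \frac{5}{203}\right)}{-318 + 3844} = \frac{-2240 + \left(2 + \frac{5}{203}\right)}{3526} = \left(-2240 + \frac{411}{203}\right) \frac{1}{3526} = \left(- \frac{454309}{203}\right) \frac{1}{3526} = - \frac{454309}{715778}$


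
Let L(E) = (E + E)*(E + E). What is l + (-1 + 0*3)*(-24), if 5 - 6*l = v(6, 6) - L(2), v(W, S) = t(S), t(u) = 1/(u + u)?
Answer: 1979/72 ≈ 27.486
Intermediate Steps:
t(u) = 1/(2*u)
v(W, S) = 1/(2*S)
L(E) = 4*E² (L(E) = (2*E)*(2*E) = 4*E²)
l = 251/72 (l = ⅚ - ((½)/6 - 4*2²)/6 = ⅚ - ((½)*(⅙) - 4*4)/6 = ⅚ - (1/12 - 1*16)/6 = ⅚ - (1/12 - 16)/6 = ⅚ - ⅙*(-191/12) = ⅚ + 191/72 = 251/72 ≈ 3.4861)
l + (-1 + 0*3)*(-24) = 251/72 + (-1 + 0*3)*(-24) = 251/72 + (-1 + 0)*(-24) = 251/72 - 1*(-24) = 251/72 + 24 = 1979/72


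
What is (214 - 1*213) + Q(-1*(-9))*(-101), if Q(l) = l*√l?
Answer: -2726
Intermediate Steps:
Q(l) = l^(3/2)
(214 - 1*213) + Q(-1*(-9))*(-101) = (214 - 1*213) + (-1*(-9))^(3/2)*(-101) = (214 - 213) + 9^(3/2)*(-101) = 1 + 27*(-101) = 1 - 2727 = -2726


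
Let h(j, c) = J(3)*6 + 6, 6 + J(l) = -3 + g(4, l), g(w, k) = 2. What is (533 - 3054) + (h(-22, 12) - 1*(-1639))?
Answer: -918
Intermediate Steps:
J(l) = -7 (J(l) = -6 + (-3 + 2) = -6 - 1 = -7)
h(j, c) = -36 (h(j, c) = -7*6 + 6 = -42 + 6 = -36)
(533 - 3054) + (h(-22, 12) - 1*(-1639)) = (533 - 3054) + (-36 - 1*(-1639)) = -2521 + (-36 + 1639) = -2521 + 1603 = -918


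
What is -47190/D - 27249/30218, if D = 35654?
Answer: -1198761633/538696286 ≈ -2.2253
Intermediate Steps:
-47190/D - 27249/30218 = -47190/35654 - 27249/30218 = -47190*1/35654 - 27249*1/30218 = -23595/17827 - 27249/30218 = -1198761633/538696286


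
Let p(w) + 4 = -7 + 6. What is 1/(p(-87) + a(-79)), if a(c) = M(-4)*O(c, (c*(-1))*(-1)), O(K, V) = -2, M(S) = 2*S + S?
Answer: 1/19 ≈ 0.052632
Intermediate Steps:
p(w) = -5 (p(w) = -4 + (-7 + 6) = -4 - 1 = -5)
M(S) = 3*S
a(c) = 24 (a(c) = (3*(-4))*(-2) = -12*(-2) = 24)
1/(p(-87) + a(-79)) = 1/(-5 + 24) = 1/19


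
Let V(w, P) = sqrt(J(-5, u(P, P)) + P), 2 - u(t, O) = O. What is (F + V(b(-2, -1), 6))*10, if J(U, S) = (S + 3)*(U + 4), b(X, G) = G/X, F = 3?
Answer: 30 + 10*sqrt(7) ≈ 56.458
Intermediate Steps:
u(t, O) = 2 - O
J(U, S) = (3 + S)*(4 + U)
V(w, P) = sqrt(-5 + 2*P) (V(w, P) = sqrt((12 + 3*(-5) + 4*(2 - P) + (2 - P)*(-5)) + P) = sqrt((12 - 15 + (8 - 4*P) + (-10 + 5*P)) + P) = sqrt((-5 + P) + P) = sqrt(-5 + 2*P))
(F + V(b(-2, -1), 6))*10 = (3 + sqrt(-5 + 2*6))*10 = (3 + sqrt(-5 + 12))*10 = (3 + sqrt(7))*10 = 30 + 10*sqrt(7)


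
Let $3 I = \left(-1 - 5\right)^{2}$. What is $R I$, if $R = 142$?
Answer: $1704$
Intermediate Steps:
$I = 12$ ($I = \frac{\left(-1 - 5\right)^{2}}{3} = \frac{\left(-6\right)^{2}}{3} = \frac{1}{3} \cdot 36 = 12$)
$R I = 142 \cdot 12 = 1704$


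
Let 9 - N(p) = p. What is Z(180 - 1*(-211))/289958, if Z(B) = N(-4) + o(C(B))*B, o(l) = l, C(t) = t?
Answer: 76447/144979 ≈ 0.52730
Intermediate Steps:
N(p) = 9 - p
Z(B) = 13 + B**2 (Z(B) = (9 - 1*(-4)) + B*B = (9 + 4) + B**2 = 13 + B**2)
Z(180 - 1*(-211))/289958 = (13 + (180 - 1*(-211))**2)/289958 = (13 + (180 + 211)**2)*(1/289958) = (13 + 391**2)*(1/289958) = (13 + 152881)*(1/289958) = 152894*(1/289958) = 76447/144979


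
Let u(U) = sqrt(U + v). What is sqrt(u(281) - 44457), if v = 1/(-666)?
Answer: sqrt(-2191018788 + 222*sqrt(13848730))/222 ≈ 210.81*I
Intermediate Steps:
v = -1/666 ≈ -0.0015015
u(U) = sqrt(-1/666 + U) (u(U) = sqrt(U - 1/666) = sqrt(-1/666 + U))
sqrt(u(281) - 44457) = sqrt(sqrt(-74 + 49284*281)/222 - 44457) = sqrt(sqrt(-74 + 13848804)/222 - 44457) = sqrt(sqrt(13848730)/222 - 44457) = sqrt(-44457 + sqrt(13848730)/222)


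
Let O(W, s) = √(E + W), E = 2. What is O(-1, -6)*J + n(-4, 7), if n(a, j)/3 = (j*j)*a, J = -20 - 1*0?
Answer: -608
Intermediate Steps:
O(W, s) = √(2 + W)
J = -20 (J = -20 + 0 = -20)
n(a, j) = 3*a*j² (n(a, j) = 3*((j*j)*a) = 3*(j²*a) = 3*(a*j²) = 3*a*j²)
O(-1, -6)*J + n(-4, 7) = √(2 - 1)*(-20) + 3*(-4)*7² = √1*(-20) + 3*(-4)*49 = 1*(-20) - 588 = -20 - 588 = -608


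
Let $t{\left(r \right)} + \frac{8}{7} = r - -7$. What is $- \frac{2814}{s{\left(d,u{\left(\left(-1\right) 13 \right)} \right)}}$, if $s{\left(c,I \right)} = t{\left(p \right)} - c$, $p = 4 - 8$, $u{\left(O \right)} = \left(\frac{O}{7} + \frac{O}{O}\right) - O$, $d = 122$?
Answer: $\frac{19698}{841} \approx 23.422$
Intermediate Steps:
$u{\left(O \right)} = 1 - \frac{6 O}{7}$ ($u{\left(O \right)} = \left(O \frac{1}{7} + 1\right) - O = \left(\frac{O}{7} + 1\right) - O = \left(1 + \frac{O}{7}\right) - O = 1 - \frac{6 O}{7}$)
$p = -4$
$t{\left(r \right)} = \frac{41}{7} + r$ ($t{\left(r \right)} = - \frac{8}{7} + \left(r - -7\right) = - \frac{8}{7} + \left(r + 7\right) = - \frac{8}{7} + \left(7 + r\right) = \frac{41}{7} + r$)
$s{\left(c,I \right)} = \frac{13}{7} - c$ ($s{\left(c,I \right)} = \left(\frac{41}{7} - 4\right) - c = \frac{13}{7} - c$)
$- \frac{2814}{s{\left(d,u{\left(\left(-1\right) 13 \right)} \right)}} = - \frac{2814}{\frac{13}{7} - 122} = - \frac{2814}{- \frac{841}{7}} = \left(-2814\right) \left(- \frac{7}{841}\right) = \frac{19698}{841}$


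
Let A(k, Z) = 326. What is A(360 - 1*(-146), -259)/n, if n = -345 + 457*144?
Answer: 326/65463 ≈ 0.0049799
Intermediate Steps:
n = 65463 (n = -345 + 65808 = 65463)
A(360 - 1*(-146), -259)/n = 326/65463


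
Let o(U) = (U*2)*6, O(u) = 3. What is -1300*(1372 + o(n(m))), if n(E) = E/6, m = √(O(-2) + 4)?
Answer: -1783600 - 2600*√7 ≈ -1.7905e+6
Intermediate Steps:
m = √7 (m = √(3 + 4) = √7 ≈ 2.6458)
n(E) = E/6 (n(E) = E*(⅙) = E/6)
o(U) = 12*U (o(U) = (2*U)*6 = 12*U)
-1300*(1372 + o(n(m))) = -1300*(1372 + 12*(√7/6)) = -1300*(1372 + 2*√7) = -1783600 - 2600*√7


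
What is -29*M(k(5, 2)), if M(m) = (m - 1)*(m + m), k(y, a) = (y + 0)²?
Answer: -34800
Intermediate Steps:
k(y, a) = y²
M(m) = 2*m*(-1 + m) (M(m) = (-1 + m)*(2*m) = 2*m*(-1 + m))
-29*M(k(5, 2)) = -58*5²*(-1 + 5²) = -58*25*(-1 + 25) = -58*25*24 = -29*1200 = -34800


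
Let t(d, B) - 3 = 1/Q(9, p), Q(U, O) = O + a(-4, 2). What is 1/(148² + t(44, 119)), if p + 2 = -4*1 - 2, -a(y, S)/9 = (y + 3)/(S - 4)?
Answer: 25/547673 ≈ 4.5648e-5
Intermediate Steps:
a(y, S) = -9*(3 + y)/(-4 + S) (a(y, S) = -9*(y + 3)/(S - 4) = -9*(3 + y)/(-4 + S))
p = -8 (p = -2 + (-4*1 - 2) = -2 + (-4 - 2) = -2 - 6 = -8)
Q(U, O) = -9/2 + O (Q(U, O) = O + 9*(-3 - 1*(-4))/(-4 + 2) = O + 9*(-3 + 4)/(-2) = O + 9*(-½)*1 = O - 9/2 = -9/2 + O)
t(d, B) = 73/25 (t(d, B) = 3 + 1/(-9/2 - 8) = 3 + 1/(-25/2) = 3 - 2/25 = 73/25)
1/(148² + t(44, 119)) = 1/(148² + 73/25) = 1/(21904 + 73/25) = 1/(547673/25) = 25/547673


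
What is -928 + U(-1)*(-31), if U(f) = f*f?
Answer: -959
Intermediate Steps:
U(f) = f**2
-928 + U(-1)*(-31) = -928 + (-1)**2*(-31) = -928 + 1*(-31) = -928 - 31 = -959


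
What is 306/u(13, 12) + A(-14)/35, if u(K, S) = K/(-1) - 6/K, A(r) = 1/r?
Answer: -55697/2450 ≈ -22.733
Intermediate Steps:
u(K, S) = -K - 6/K (u(K, S) = K*(-1) - 6/K = -K - 6/K)
306/u(13, 12) + A(-14)/35 = 306/(-1*13 - 6/13) + 1/(-14*35) = 306/(-13 - 6*1/13) - 1/14*1/35 = 306/(-13 - 6/13) - 1/490 = 306/(-175/13) - 1/490 = 306*(-13/175) - 1/490 = -3978/175 - 1/490 = -55697/2450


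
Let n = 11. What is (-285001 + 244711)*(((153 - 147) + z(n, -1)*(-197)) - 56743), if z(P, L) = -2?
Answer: 2270059470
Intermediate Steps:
(-285001 + 244711)*(((153 - 147) + z(n, -1)*(-197)) - 56743) = (-285001 + 244711)*(((153 - 147) - 2*(-197)) - 56743) = -40290*((6 + 394) - 56743) = -40290*(400 - 56743) = -40290*(-56343) = 2270059470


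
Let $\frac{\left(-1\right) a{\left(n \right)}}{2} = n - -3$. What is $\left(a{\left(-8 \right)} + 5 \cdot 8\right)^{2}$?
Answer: $2500$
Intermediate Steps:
$a{\left(n \right)} = -6 - 2 n$ ($a{\left(n \right)} = - 2 \left(n - -3\right) = - 2 \left(n + 3\right) = - 2 \left(3 + n\right) = -6 - 2 n$)
$\left(a{\left(-8 \right)} + 5 \cdot 8\right)^{2} = \left(\left(-6 - -16\right) + 5 \cdot 8\right)^{2} = \left(\left(-6 + 16\right) + 40\right)^{2} = \left(10 + 40\right)^{2} = 50^{2} = 2500$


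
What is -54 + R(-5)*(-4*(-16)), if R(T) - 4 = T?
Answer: -118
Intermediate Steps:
R(T) = 4 + T
-54 + R(-5)*(-4*(-16)) = -54 + (4 - 5)*(-4*(-16)) = -54 - 1*64 = -54 - 64 = -118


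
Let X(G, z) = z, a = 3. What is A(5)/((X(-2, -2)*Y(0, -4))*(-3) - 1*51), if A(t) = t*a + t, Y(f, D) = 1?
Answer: -4/9 ≈ -0.44444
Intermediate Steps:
A(t) = 4*t (A(t) = t*3 + t = 3*t + t = 4*t)
A(5)/((X(-2, -2)*Y(0, -4))*(-3) - 1*51) = (4*5)/(-2*1*(-3) - 1*51) = 20/(-2*(-3) - 51) = 20/(6 - 51) = 20/(-45) = 20*(-1/45) = -4/9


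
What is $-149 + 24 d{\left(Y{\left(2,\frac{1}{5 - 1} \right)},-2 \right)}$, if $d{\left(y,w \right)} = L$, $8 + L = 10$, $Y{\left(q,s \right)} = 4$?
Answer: $-101$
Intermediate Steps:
$L = 2$ ($L = -8 + 10 = 2$)
$d{\left(y,w \right)} = 2$
$-149 + 24 d{\left(Y{\left(2,\frac{1}{5 - 1} \right)},-2 \right)} = -149 + 24 \cdot 2 = -149 + 48 = -101$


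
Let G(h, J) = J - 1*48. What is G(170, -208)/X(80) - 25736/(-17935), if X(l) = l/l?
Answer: -4565624/17935 ≈ -254.56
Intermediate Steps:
G(h, J) = -48 + J (G(h, J) = J - 48 = -48 + J)
X(l) = 1
G(170, -208)/X(80) - 25736/(-17935) = (-48 - 208)/1 - 25736/(-17935) = -256*1 - 25736*(-1/17935) = -256 + 25736/17935 = -4565624/17935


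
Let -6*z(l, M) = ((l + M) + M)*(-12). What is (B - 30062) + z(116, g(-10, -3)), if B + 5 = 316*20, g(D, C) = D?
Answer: -23555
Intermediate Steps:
B = 6315 (B = -5 + 316*20 = -5 + 6320 = 6315)
z(l, M) = 2*l + 4*M (z(l, M) = -((l + M) + M)*(-12)/6 = -((M + l) + M)*(-12)/6 = -(l + 2*M)*(-12)/6 = -(-24*M - 12*l)/6 = 2*l + 4*M)
(B - 30062) + z(116, g(-10, -3)) = (6315 - 30062) + (2*116 + 4*(-10)) = -23747 + (232 - 40) = -23747 + 192 = -23555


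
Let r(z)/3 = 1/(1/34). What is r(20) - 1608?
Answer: -1506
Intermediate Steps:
r(z) = 102 (r(z) = 3/(1/34) = 3*34 = 102)
r(20) - 1608 = 102 - 1608 = -1506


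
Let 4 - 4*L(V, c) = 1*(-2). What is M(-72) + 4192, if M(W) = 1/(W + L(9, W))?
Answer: 591070/141 ≈ 4192.0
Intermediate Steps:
L(V, c) = 3/2 (L(V, c) = 1 - (-2)/4 = 1 - 1/4*(-2) = 1 + 1/2 = 3/2)
M(W) = 1/(3/2 + W) (M(W) = 1/(W + 3/2) = 1/(3/2 + W))
M(-72) + 4192 = 2/(3 + 2*(-72)) + 4192 = 2/(3 - 144) + 4192 = 2/(-141) + 4192 = 2*(-1/141) + 4192 = -2/141 + 4192 = 591070/141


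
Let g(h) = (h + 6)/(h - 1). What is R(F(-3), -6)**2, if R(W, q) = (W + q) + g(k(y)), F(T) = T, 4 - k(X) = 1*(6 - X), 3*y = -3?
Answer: 1521/16 ≈ 95.063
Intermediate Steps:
y = -1 (y = (1/3)*(-3) = -1)
k(X) = -2 + X (k(X) = 4 - (6 - X) = 4 + (-6 + X) = -2 + X)
g(h) = (6 + h)/(-1 + h)
R(W, q) = -3/4 + W + q (R(W, q) = (W + q) + (6 + (-2 - 1))/(-1 + (-2 - 1)) = (W + q) + (6 - 3)/(-1 - 3) = (W + q) + 3/(-4) = (W + q) - 1/4*3 = (W + q) - 3/4 = -3/4 + W + q)
R(F(-3), -6)**2 = (-3/4 - 3 - 6)**2 = (-39/4)**2 = 1521/16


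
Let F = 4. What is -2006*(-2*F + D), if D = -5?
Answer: 26078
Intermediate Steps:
-2006*(-2*F + D) = -2006*(-2*4 - 5) = -2006*(-8 - 5) = -2006*(-13) = 26078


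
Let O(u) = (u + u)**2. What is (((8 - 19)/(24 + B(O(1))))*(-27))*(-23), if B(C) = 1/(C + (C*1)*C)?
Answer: -136620/481 ≈ -284.03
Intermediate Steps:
O(u) = 4*u**2 (O(u) = (2*u)**2 = 4*u**2)
B(C) = 1/(C + C**2) (B(C) = 1/(C + C*C) = 1/(C + C**2))
(((8 - 19)/(24 + B(O(1))))*(-27))*(-23) = (((8 - 19)/(24 + 1/(((4*1**2))*(1 + 4*1**2))))*(-27))*(-23) = (-11/(24 + 1/(((4*1))*(1 + 4*1)))*(-27))*(-23) = (-11/(24 + 1/(4*(1 + 4)))*(-27))*(-23) = (-11/(24 + (1/4)/5)*(-27))*(-23) = (-11/(24 + (1/4)*(1/5))*(-27))*(-23) = (-11/(24 + 1/20)*(-27))*(-23) = (-11/481/20*(-27))*(-23) = (-11*20/481*(-27))*(-23) = -220/481*(-27)*(-23) = (5940/481)*(-23) = -136620/481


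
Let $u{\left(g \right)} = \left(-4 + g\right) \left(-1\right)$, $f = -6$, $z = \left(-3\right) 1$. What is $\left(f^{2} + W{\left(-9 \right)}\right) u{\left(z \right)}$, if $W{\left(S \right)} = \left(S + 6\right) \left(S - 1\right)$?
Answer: $462$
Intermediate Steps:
$z = -3$
$u{\left(g \right)} = 4 - g$
$W{\left(S \right)} = \left(-1 + S\right) \left(6 + S\right)$ ($W{\left(S \right)} = \left(6 + S\right) \left(-1 + S\right) = \left(-1 + S\right) \left(6 + S\right)$)
$\left(f^{2} + W{\left(-9 \right)}\right) u{\left(z \right)} = \left(\left(-6\right)^{2} + \left(-6 + \left(-9\right)^{2} + 5 \left(-9\right)\right)\right) \left(4 - -3\right) = \left(36 - -30\right) \left(4 + 3\right) = \left(36 + 30\right) 7 = 66 \cdot 7 = 462$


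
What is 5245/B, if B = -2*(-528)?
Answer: 5245/1056 ≈ 4.9669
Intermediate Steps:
B = 1056
5245/B = 5245/1056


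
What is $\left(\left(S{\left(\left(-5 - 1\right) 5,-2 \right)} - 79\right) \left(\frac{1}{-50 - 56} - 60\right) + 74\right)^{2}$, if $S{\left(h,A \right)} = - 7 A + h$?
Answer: $\frac{374714155321}{11236} \approx 3.3349 \cdot 10^{7}$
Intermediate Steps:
$S{\left(h,A \right)} = h - 7 A$
$\left(\left(S{\left(\left(-5 - 1\right) 5,-2 \right)} - 79\right) \left(\frac{1}{-50 - 56} - 60\right) + 74\right)^{2} = \left(\left(\left(\left(-5 - 1\right) 5 - -14\right) - 79\right) \left(\frac{1}{-50 - 56} - 60\right) + 74\right)^{2} = \left(\left(\left(\left(-6\right) 5 + 14\right) - 79\right) \left(\frac{1}{-106} - 60\right) + 74\right)^{2} = \left(\left(\left(-30 + 14\right) - 79\right) \left(- \frac{1}{106} - 60\right) + 74\right)^{2} = \left(\left(-16 - 79\right) \left(- \frac{6361}{106}\right) + 74\right)^{2} = \left(\left(-95\right) \left(- \frac{6361}{106}\right) + 74\right)^{2} = \left(\frac{604295}{106} + 74\right)^{2} = \left(\frac{612139}{106}\right)^{2} = \frac{374714155321}{11236}$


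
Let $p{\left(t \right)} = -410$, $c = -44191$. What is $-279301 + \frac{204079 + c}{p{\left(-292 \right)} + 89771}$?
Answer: $- \frac{8319485591}{29787} \approx -2.793 \cdot 10^{5}$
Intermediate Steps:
$-279301 + \frac{204079 + c}{p{\left(-292 \right)} + 89771} = -279301 + \frac{204079 - 44191}{-410 + 89771} = -279301 + \frac{159888}{89361} = -279301 + 159888 \cdot \frac{1}{89361} = -279301 + \frac{53296}{29787} = - \frac{8319485591}{29787}$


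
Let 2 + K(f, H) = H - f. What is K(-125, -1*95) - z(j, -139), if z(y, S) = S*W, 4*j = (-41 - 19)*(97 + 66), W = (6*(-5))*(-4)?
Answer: 16708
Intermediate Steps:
W = 120 (W = -30*(-4) = 120)
j = -2445 (j = ((-41 - 19)*(97 + 66))/4 = (-60*163)/4 = (1/4)*(-9780) = -2445)
K(f, H) = -2 + H - f (K(f, H) = -2 + (H - f) = -2 + H - f)
z(y, S) = 120*S (z(y, S) = S*120 = 120*S)
K(-125, -1*95) - z(j, -139) = (-2 - 1*95 - 1*(-125)) - 120*(-139) = (-2 - 95 + 125) - 1*(-16680) = 28 + 16680 = 16708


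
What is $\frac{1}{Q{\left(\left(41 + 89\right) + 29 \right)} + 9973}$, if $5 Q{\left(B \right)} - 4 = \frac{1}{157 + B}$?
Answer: $\frac{316}{3151721} \approx 0.00010026$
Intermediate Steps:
$Q{\left(B \right)} = \frac{4}{5} + \frac{1}{5 \left(157 + B\right)}$
$\frac{1}{Q{\left(\left(41 + 89\right) + 29 \right)} + 9973} = \frac{1}{\frac{629 + 4 \left(\left(41 + 89\right) + 29\right)}{5 \left(157 + \left(\left(41 + 89\right) + 29\right)\right)} + 9973} = \frac{1}{\frac{629 + 4 \left(130 + 29\right)}{5 \left(157 + \left(130 + 29\right)\right)} + 9973} = \frac{1}{\frac{629 + 4 \cdot 159}{5 \left(157 + 159\right)} + 9973} = \frac{1}{\frac{629 + 636}{5 \cdot 316} + 9973} = \frac{1}{\frac{1}{5} \cdot \frac{1}{316} \cdot 1265 + 9973} = \frac{1}{\frac{253}{316} + 9973} = \frac{1}{\frac{3151721}{316}} = \frac{316}{3151721}$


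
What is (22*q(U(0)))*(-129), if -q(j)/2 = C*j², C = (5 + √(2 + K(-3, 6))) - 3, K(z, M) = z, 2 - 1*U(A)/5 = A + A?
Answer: 1135200 + 567600*I ≈ 1.1352e+6 + 5.676e+5*I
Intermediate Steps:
U(A) = 10 - 10*A (U(A) = 10 - 5*(A + A) = 10 - 10*A)
C = 2 + I (C = (5 + √(2 - 3)) - 3 = (5 + √(-1)) - 3 = (5 + I) - 3 = 2 + I ≈ 2.0 + 1.0*I)
q(j) = -2*j²*(2 + I) (q(j) = -2*(2 + I)*j² = -2*j²*(2 + I))
(22*q(U(0)))*(-129) = (22*(2*(10 - 10*0)²*(-2 - I)))*(-129) = (22*(2*(10 + 0)²*(-2 - I)))*(-129) = (22*(2*10²*(-2 - I)))*(-129) = (22*(2*100*(-2 - I)))*(-129) = (22*(-400 - 200*I))*(-129) = (-8800 - 4400*I)*(-129) = 1135200 + 567600*I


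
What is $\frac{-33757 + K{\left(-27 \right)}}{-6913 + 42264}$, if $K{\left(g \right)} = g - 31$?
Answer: $- \frac{33815}{35351} \approx -0.95655$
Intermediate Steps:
$K{\left(g \right)} = -31 + g$
$\frac{-33757 + K{\left(-27 \right)}}{-6913 + 42264} = \frac{-33757 - 58}{-6913 + 42264} = \frac{-33757 - 58}{35351} = \left(-33815\right) \frac{1}{35351} = - \frac{33815}{35351}$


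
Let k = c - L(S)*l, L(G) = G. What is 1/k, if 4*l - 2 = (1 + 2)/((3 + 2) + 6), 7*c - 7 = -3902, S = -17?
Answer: -308/168405 ≈ -0.0018289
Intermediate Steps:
c = -3895/7 (c = 1 + (1/7)*(-3902) = 1 - 3902/7 = -3895/7 ≈ -556.43)
l = 25/44 (l = 1/2 + ((1 + 2)/((3 + 2) + 6))/4 = 1/2 + (3/(5 + 6))/4 = 1/2 + (3/11)/4 = 1/2 + (3*(1/11))/4 = 1/2 + (1/4)*(3/11) = 1/2 + 3/44 = 25/44 ≈ 0.56818)
k = -168405/308 (k = -3895/7 - (-17)*25/44 = -3895/7 - 1*(-425/44) = -3895/7 + 425/44 = -168405/308 ≈ -546.77)
1/k = 1/(-168405/308) = -308/168405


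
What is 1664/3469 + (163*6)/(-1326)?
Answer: -197703/766649 ≈ -0.25788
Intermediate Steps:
1664/3469 + (163*6)/(-1326) = 1664*(1/3469) + 978*(-1/1326) = 1664/3469 - 163/221 = -197703/766649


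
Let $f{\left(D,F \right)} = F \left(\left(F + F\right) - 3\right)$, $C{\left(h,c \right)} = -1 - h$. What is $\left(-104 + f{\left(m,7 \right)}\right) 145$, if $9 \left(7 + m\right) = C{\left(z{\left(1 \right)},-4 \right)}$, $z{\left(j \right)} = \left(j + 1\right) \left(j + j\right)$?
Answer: $-3915$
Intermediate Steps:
$z{\left(j \right)} = 2 j \left(1 + j\right)$ ($z{\left(j \right)} = \left(1 + j\right) 2 j = 2 j \left(1 + j\right)$)
$m = - \frac{68}{9}$ ($m = -7 + \frac{-1 - 2 \cdot 1 \left(1 + 1\right)}{9} = -7 + \frac{-1 - 2 \cdot 1 \cdot 2}{9} = -7 + \frac{-1 - 4}{9} = -7 + \frac{1}{9} \left(-5\right) = -7 - \frac{5}{9} = - \frac{68}{9} \approx -7.5556$)
$f{\left(D,F \right)} = F \left(-3 + 2 F\right)$ ($f{\left(D,F \right)} = F \left(2 F - 3\right) = F \left(-3 + 2 F\right)$)
$\left(-104 + f{\left(m,7 \right)}\right) 145 = \left(-104 + 7 \left(-3 + 2 \cdot 7\right)\right) 145 = \left(-104 + 7 \left(-3 + 14\right)\right) 145 = \left(-104 + 7 \cdot 11\right) 145 = \left(-104 + 77\right) 145 = \left(-27\right) 145 = -3915$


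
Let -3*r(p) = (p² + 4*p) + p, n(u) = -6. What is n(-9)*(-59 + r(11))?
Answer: 706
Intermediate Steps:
r(p) = -5*p/3 - p²/3 (r(p) = -((p² + 4*p) + p)/3 = -(p² + 5*p)/3 = -5*p/3 - p²/3)
n(-9)*(-59 + r(11)) = -6*(-59 - ⅓*11*(5 + 11)) = -6*(-59 - ⅓*11*16) = -6*(-59 - 176/3) = -6*(-353/3) = 706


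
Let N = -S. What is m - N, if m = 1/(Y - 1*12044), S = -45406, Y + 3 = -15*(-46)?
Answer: -515675943/11357 ≈ -45406.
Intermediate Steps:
Y = 687 (Y = -3 - 15*(-46) = -3 + 690 = 687)
N = 45406 (N = -1*(-45406) = 45406)
m = -1/11357 (m = 1/(687 - 1*12044) = 1/(687 - 12044) = 1/(-11357) = -1/11357 ≈ -8.8051e-5)
m - N = -1/11357 - 1*45406 = -1/11357 - 45406 = -515675943/11357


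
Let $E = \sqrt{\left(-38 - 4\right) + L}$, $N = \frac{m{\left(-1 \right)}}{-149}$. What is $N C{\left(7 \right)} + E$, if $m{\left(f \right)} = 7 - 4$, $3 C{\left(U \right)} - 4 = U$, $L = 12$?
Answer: $- \frac{11}{149} + i \sqrt{30} \approx -0.073825 + 5.4772 i$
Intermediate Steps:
$C{\left(U \right)} = \frac{4}{3} + \frac{U}{3}$
$m{\left(f \right)} = 3$ ($m{\left(f \right)} = 7 - 4 = 3$)
$N = - \frac{3}{149}$ ($N = \frac{3}{-149} = 3 \left(- \frac{1}{149}\right) = - \frac{3}{149} \approx -0.020134$)
$E = i \sqrt{30}$ ($E = \sqrt{\left(-38 - 4\right) + 12} = \sqrt{-42 + 12} = \sqrt{-30} = i \sqrt{30} \approx 5.4772 i$)
$N C{\left(7 \right)} + E = - \frac{3 \left(\frac{4}{3} + \frac{1}{3} \cdot 7\right)}{149} + i \sqrt{30} = - \frac{3 \left(\frac{4}{3} + \frac{7}{3}\right)}{149} + i \sqrt{30} = \left(- \frac{3}{149}\right) \frac{11}{3} + i \sqrt{30} = - \frac{11}{149} + i \sqrt{30}$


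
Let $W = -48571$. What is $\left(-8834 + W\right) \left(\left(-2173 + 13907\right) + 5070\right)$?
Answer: $-964633620$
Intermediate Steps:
$\left(-8834 + W\right) \left(\left(-2173 + 13907\right) + 5070\right) = \left(-8834 - 48571\right) \left(\left(-2173 + 13907\right) + 5070\right) = - 57405 \left(11734 + 5070\right) = \left(-57405\right) 16804 = -964633620$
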